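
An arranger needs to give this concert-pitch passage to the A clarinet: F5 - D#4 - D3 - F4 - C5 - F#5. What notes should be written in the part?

Ab5 F#4 F3 Ab4 Eb5 A5

The A clarinet sounds a minor third below written, so the written part must be a minor third above concert — transpose each note up.
F5 → Ab5
D#4 → F#4
D3 → F3
F4 → Ab4
C5 → Eb5
F#5 → A5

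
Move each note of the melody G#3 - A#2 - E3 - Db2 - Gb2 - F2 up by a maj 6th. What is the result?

E#4 F##3 C#4 Bb2 Eb3 D3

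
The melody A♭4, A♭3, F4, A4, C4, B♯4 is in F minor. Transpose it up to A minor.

C5 C4 A4 C#5 E4 D##5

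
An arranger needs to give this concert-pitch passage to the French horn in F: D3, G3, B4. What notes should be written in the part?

The French horn in F sounds a perfect fifth below written, so the written part must be a perfect fifth above concert — transpose each note up.
D3 → A3
G3 → D4
B4 → F#5

A3 D4 F#5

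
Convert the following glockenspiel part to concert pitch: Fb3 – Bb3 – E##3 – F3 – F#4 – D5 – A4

Fb5 Bb5 E##5 F5 F#6 D7 A6

The glockenspiel sounds a perfect fifteenth above written, so transpose each written note up a perfect fifteenth.
Fb3 becomes Fb5
Bb3 becomes Bb5
E##3 becomes E##5
F3 becomes F5
F#4 becomes F#6
D5 becomes D7
A4 becomes A6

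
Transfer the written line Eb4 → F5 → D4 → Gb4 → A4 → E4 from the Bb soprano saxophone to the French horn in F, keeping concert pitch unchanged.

Ab4 Bb5 G4 Cb5 D5 A4

First find concert pitch: the Bb soprano saxophone sounds a major second below written, so Eb4 F5 D4 Gb4 A4 E4 sounds Db4 Eb5 C4 Fb4 G4 D4.
Then write for French horn in F: it sounds a perfect fifth below written, so the part must be a perfect fifth above concert.
Db4 → Ab4
Eb5 → Bb5
C4 → G4
Fb4 → Cb5
G4 → D5
D4 → A4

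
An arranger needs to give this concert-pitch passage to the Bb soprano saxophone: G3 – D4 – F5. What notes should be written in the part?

A3 E4 G5

Written C4 sounds as Bb3 on the Bb soprano saxophone, so concert pitches are written a major second up.
G3 gives A3
D4 gives E4
F5 gives G5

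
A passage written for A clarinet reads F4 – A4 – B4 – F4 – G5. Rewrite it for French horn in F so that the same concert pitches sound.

A4 C#5 D#5 A4 B5

First find concert pitch: the A clarinet sounds a minor third below written, so F4 A4 B4 F4 G5 sounds D4 F#4 G#4 D4 E5.
Then write for French horn in F: it sounds a perfect fifth below written, so the part must be a perfect fifth above concert.
D4 → A4
F#4 → C#5
G#4 → D#5
D4 → A4
E5 → B5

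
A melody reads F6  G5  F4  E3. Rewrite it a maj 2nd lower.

Eb6 F5 Eb4 D3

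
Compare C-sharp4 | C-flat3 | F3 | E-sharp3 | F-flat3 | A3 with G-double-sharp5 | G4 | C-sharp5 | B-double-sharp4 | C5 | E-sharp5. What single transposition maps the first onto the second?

up an augmented twelfth

Take the first pair: C#4 → G##5. C to G spans 12 letter names, so the interval is some kind of twelfth.
C#4 to G##5 is 20 semitones, which makes it an augmented twelfth; the second version is higher, so the direction is up.
Checking another pair — A3 → E#5 — gives the same interval.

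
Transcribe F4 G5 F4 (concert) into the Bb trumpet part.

G4 A5 G4

The Bb trumpet sounds a major second below written, so the written part must be a major second above concert — transpose each note up.
F4 to G4
G5 to A5
F4 to G4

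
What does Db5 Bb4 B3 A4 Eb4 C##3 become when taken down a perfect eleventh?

Db5 down a perfect eleventh is Ab3.
Bb4: an eleventh down reaches F, and 17 semitones makes it F3.
B3: an eleventh down reaches F, and 17 semitones makes it F#2.
A perfect eleventh down from A4 gives E3.
A perfect eleventh down from Eb4 gives Bb2.
C##3 down a perfect eleventh is G##1.

Ab3 F3 F#2 E3 Bb2 G##1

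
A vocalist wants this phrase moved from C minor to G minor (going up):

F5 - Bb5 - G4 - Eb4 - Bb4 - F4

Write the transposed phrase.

C6 F6 D5 Bb4 F5 C5

C minor to G minor up is a perfect fifth, so every note moves up by that interval.
F5 -> C6
Bb5 -> F6
G4 -> D5
Eb4 -> Bb4
Bb4 -> F5
F4 -> C5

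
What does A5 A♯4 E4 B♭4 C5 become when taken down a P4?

A5 becomes E5
A#4 becomes E#4
E4 becomes B3
Bb4 becomes F4
C5 becomes G4

E5 E#4 B3 F4 G4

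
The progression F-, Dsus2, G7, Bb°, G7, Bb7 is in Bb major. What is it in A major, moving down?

E- C#sus2 F#7 A° F#7 A7

Bb major down to A major is a minor second; each chord root moves by that interval while the quality stays the same.
F-: root F down a minor second → E, giving E-.
Dsus2: root D down a minor second → C#, giving C#sus2.
G7: root G down a minor second → F#, giving F#7.
Bb°: root Bb down a minor second → A, giving A°.
G7: root G down a minor second → F#, giving F#7.
Bb7: root Bb down a minor second → A, giving A7.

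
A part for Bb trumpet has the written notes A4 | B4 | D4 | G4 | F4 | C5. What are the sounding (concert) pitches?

G4 A4 C4 F4 Eb4 Bb4

Written C4 on the Bb trumpet sounds as Bb3, a major second lower; apply that shift to every note.
A4 → G4
B4 → A4
D4 → C4
G4 → F4
F4 → Eb4
C5 → Bb4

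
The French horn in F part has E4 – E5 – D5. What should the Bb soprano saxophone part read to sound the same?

First find concert pitch: the French horn in F sounds a perfect fifth below written, so E4 E5 D5 sounds A3 A4 G4.
Then write for Bb soprano saxophone: it sounds a major second below written, so the part must be a major second above concert.
A3 → B3
A4 → B4
G4 → A4

B3 B4 A4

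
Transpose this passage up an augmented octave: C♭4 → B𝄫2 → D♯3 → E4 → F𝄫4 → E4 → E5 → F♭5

C5 Bb3 D##4 E#5 Fb5 E#5 E#6 F6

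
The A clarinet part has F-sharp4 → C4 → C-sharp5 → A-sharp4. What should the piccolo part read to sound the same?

D#3 A2 A#3 F##3

First find concert pitch: the A clarinet sounds a minor third below written, so F-sharp4 C4 C-sharp5 A-sharp4 sounds D#4 A3 A#4 F##4.
Then write for piccolo: it sounds a perfect octave above written, so the part must be a perfect octave below concert.
D#4 → D#3
A3 → A2
A#4 → A#3
F##4 → F##3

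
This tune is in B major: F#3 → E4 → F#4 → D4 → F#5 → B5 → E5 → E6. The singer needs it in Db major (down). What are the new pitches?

Ab2 Gb3 Ab3 Fb3 Ab4 Db5 Gb4 Gb5

B major to Db major down is an augmented sixth, so every note moves down by that interval.
F#3 becomes Ab2
E4 becomes Gb3
F#4 becomes Ab3
D4 becomes Fb3
F#5 becomes Ab4
B5 becomes Db5
E5 becomes Gb4
E6 becomes Gb5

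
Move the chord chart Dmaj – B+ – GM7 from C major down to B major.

C#maj A#+ F#M7

C major down to B major is a minor second; each chord root moves by that interval while the quality stays the same.
Dmaj: root D down a minor second → C#, giving C#maj.
B+: root B down a minor second → A#, giving A#+.
GM7: root G down a minor second → F#, giving F#M7.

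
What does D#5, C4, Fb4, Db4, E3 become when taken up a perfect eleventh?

G#6 F5 Bbb5 Gb5 A4

A perfect eleventh up from D#5 gives G#6.
A perfect eleventh up from C4 gives F5.
A perfect eleventh up from Fb4 gives Bbb5.
Db4: an eleventh up reaches G, and 17 semitones makes it Gb5.
A perfect eleventh up from E3 gives A4.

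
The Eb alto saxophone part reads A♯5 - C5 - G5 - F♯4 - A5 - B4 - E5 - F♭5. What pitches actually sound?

The Eb alto saxophone sounds a major sixth below written, so transpose each written note down a major sixth.
A#5 → C#5
C5 → Eb4
G5 → Bb4
F#4 → A3
A5 → C5
B4 → D4
E5 → G4
Fb5 → Abb4

C#5 Eb4 Bb4 A3 C5 D4 G4 Abb4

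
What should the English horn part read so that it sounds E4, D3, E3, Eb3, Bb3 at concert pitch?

Written C4 sounds as F3 on the English horn, so concert pitches are written a perfect fifth up.
E4 gives B4
D3 gives A3
E3 gives B3
Eb3 gives Bb3
Bb3 gives F4

B4 A3 B3 Bb3 F4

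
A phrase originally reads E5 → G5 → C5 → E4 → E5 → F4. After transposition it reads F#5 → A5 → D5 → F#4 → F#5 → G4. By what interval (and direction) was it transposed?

From E5 to F#5 is 2 letter names — a second of some quality.
E5 to F#5 is 2 semitones, which makes it a major second; the second version is higher, so the direction is up.
Checking another pair — F4 → G4 — gives the same interval.

up a major second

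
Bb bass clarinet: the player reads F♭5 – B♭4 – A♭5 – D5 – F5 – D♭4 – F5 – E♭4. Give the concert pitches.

Ebb4 Ab3 Gb4 C4 Eb4 Cb3 Eb4 Db3

Written C4 on the Bb bass clarinet sounds as Bb2, a major ninth lower; apply that shift to every note.
Fb5 to Ebb4
Bb4 to Ab3
Ab5 to Gb4
D5 to C4
F5 to Eb4
Db4 to Cb3
F5 to Eb4
Eb4 to Db3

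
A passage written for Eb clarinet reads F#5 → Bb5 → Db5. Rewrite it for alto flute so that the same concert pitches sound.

D6 Gb6 Bbb5

First find concert pitch: the Eb clarinet sounds a minor third above written, so F#5 Bb5 Db5 sounds A5 Db6 Fb5.
Then write for alto flute: it sounds a perfect fourth below written, so the part must be a perfect fourth above concert.
A5 → D6
Db6 → Gb6
Fb5 → Bbb5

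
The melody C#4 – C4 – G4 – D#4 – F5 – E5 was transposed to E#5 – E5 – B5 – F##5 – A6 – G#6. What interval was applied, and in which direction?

up a major tenth

Take the first pair: C#4 → E#5. C to E spans 10 letter names, so the interval is some kind of tenth.
C#4 to E#5 is 16 semitones, which makes it a major tenth; the second version is higher, so the direction is up.
Checking another pair — E5 → G#6 — gives the same interval.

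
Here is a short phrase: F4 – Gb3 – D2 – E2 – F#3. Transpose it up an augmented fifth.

F4 up an augmented fifth is C#5.
Gb3 up an augmented fifth is D4.
An augmented fifth up from D2 gives A#2.
E2: a fifth up reaches B, and 8 semitones makes it B#2.
An augmented fifth up from F#3 gives C##4.

C#5 D4 A#2 B#2 C##4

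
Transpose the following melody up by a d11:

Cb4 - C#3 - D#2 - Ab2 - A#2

Fbb5 F4 G3 Dbb4 D4

Cb4 becomes Fbb5
C#3 becomes F4
D#2 becomes G3
Ab2 becomes Dbb4
A#2 becomes D4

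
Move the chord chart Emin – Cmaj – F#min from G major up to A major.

G major up to A major is a major second; each chord root moves by that interval while the quality stays the same.
Emin: root E up a major second → F#, giving F#min.
Cmaj: root C up a major second → D, giving Dmaj.
F#min: root F# up a major second → G#, giving G#min.

F#min Dmaj G#min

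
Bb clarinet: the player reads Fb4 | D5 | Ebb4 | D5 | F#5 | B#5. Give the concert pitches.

Ebb4 C5 Dbb4 C5 E5 A#5

The Bb clarinet sounds a major second below written, so transpose each written note down a major second.
Fb4 -> Ebb4
D5 -> C5
Ebb4 -> Dbb4
D5 -> C5
F#5 -> E5
B#5 -> A#5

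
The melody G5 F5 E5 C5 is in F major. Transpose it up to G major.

A5 G5 F#5 D5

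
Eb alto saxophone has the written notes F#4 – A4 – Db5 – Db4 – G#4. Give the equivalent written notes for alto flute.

D4 F4 Bbb4 Bbb3 E4

First find concert pitch: the Eb alto saxophone sounds a major sixth below written, so F#4 A4 Db5 Db4 G#4 sounds A3 C4 Fb4 Fb3 B3.
Then write for alto flute: it sounds a perfect fourth below written, so the part must be a perfect fourth above concert.
A3 → D4
C4 → F4
Fb4 → Bbb4
Fb3 → Bbb3
B3 → E4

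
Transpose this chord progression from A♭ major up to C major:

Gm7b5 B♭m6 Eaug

A♭ major up to C major is a major third; each chord root moves by that interval while the quality stays the same.
Gm7b5: root G up a major third → B, giving Bm7b5.
B♭m6: root B♭ up a major third → D, giving Dm6.
Eaug: root E up a major third → G#, giving G#aug.

Bm7b5 Dm6 G#aug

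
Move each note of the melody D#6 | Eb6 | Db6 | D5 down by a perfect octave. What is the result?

D#5 Eb5 Db5 D4

A perfect octave down from D#6 gives D#5.
Eb6 down a perfect octave is Eb5.
Db6: an octave down reaches D, and 12 semitones makes it Db5.
A perfect octave down from D5 gives D4.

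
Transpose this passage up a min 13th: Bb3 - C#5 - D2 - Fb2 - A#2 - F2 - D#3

Gb5 A6 Bb3 Dbb4 F#4 Db4 B4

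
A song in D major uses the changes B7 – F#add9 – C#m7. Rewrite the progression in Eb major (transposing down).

C7 Gadd9 Dm7

D major down to Eb major is a major seventh; each chord root moves by that interval while the quality stays the same.
B7: root B down a major seventh → C, giving C7.
F#add9: root F# down a major seventh → G, giving Gadd9.
C#m7: root C# down a major seventh → D, giving Dm7.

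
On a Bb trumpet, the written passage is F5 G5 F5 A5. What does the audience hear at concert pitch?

Eb5 F5 Eb5 G5

The Bb trumpet sounds a major second below written, so transpose each written note down a major second.
F5 gives Eb5
G5 gives F5
F5 gives Eb5
A5 gives G5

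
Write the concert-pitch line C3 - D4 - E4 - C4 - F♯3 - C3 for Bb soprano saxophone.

The Bb soprano saxophone sounds a major second below written, so the written part must be a major second above concert — transpose each note up.
C3 → D3
D4 → E4
E4 → F#4
C4 → D4
F#3 → G#3
C3 → D3

D3 E4 F#4 D4 G#3 D3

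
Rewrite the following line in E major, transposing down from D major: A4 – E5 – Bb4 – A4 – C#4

D major to E major down is a minor seventh, so every note moves down by that interval.
A4 becomes B3
E5 becomes F#4
Bb4 becomes C4
A4 becomes B3
C#4 becomes D#3

B3 F#4 C4 B3 D#3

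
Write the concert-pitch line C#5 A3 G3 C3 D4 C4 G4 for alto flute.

F#5 D4 C4 F3 G4 F4 C5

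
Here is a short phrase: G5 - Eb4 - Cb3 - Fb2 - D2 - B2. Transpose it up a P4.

C6 Ab4 Fb3 Bbb2 G2 E3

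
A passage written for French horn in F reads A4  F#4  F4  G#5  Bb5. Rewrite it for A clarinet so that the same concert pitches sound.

F4 D4 Db4 E5 Gb5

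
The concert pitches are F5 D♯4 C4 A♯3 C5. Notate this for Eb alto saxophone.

D6 B#4 A4 F##4 A5

Written C4 sounds as Eb3 on the Eb alto saxophone, so concert pitches are written a major sixth up.
F5 → D6
D#4 → B#4
C4 → A4
A#3 → F##4
C5 → A5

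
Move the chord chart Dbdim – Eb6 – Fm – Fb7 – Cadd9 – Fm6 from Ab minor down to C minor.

Fdim G6 Am Ab7 Eadd9 Am6

Ab minor down to C minor is a minor sixth; each chord root moves by that interval while the quality stays the same.
Dbdim: root Db down a minor sixth → F, giving Fdim.
Eb6: root Eb down a minor sixth → G, giving G6.
Fm: root F down a minor sixth → A, giving Am.
Fb7: root Fb down a minor sixth → Ab, giving Ab7.
Cadd9: root C down a minor sixth → E, giving Eadd9.
Fm6: root F down a minor sixth → A, giving Am6.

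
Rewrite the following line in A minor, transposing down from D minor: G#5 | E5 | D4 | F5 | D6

D#5 B4 A3 C5 A5

D minor to A minor down is a perfect fourth, so every note moves down by that interval.
G#5 becomes D#5
E5 becomes B4
D4 becomes A3
F5 becomes C5
D6 becomes A5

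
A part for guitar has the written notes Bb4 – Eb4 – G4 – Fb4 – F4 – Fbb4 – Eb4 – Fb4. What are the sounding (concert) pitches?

Bb3 Eb3 G3 Fb3 F3 Fbb3 Eb3 Fb3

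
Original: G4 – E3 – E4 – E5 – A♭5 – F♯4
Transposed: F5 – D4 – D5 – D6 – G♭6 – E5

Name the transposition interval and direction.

From G4 to F5 is 7 letter names — a seventh of some quality.
G4 to F5 is 10 semitones, which makes it a minor seventh; the second version is higher, so the direction is up.
Checking another pair — F#4 → E5 — gives the same interval.

up a minor seventh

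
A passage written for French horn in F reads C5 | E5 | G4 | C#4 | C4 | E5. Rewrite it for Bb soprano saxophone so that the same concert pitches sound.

First find concert pitch: the French horn in F sounds a perfect fifth below written, so C5 E5 G4 C#4 C4 E5 sounds F4 A4 C4 F#3 F3 A4.
Then write for Bb soprano saxophone: it sounds a major second below written, so the part must be a major second above concert.
F4 → G4
A4 → B4
C4 → D4
F#3 → G#3
F3 → G3
A4 → B4

G4 B4 D4 G#3 G3 B4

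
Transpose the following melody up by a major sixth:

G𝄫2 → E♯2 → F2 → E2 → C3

Gbb2: a sixth up reaches E, and 9 semitones makes it Ebb3.
A major sixth up from E#2 gives C##3.
F2 up a major sixth is D3.
E2 up a major sixth is C#3.
C3: a sixth up reaches A, and 9 semitones makes it A3.

Ebb3 C##3 D3 C#3 A3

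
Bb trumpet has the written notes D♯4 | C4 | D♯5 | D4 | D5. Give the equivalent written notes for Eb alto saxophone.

A#4 G4 A#5 A4 A5

First find concert pitch: the Bb trumpet sounds a major second below written, so D♯4 C4 D♯5 D4 D5 sounds C#4 Bb3 C#5 C4 C5.
Then write for Eb alto saxophone: it sounds a major sixth below written, so the part must be a major sixth above concert.
C#4 → A#4
Bb3 → G4
C#5 → A#5
C4 → A4
C5 → A5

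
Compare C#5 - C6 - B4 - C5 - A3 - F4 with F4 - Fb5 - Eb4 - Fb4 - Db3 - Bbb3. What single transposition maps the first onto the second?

Take the first pair: C#5 → F4. C to F spans 5 letter names, so the interval is some kind of fifth.
F4 to C#5 is 8 semitones, which makes it an augmented fifth; the second version is lower, so the direction is down.
Checking another pair — F4 → Bbb3 — gives the same interval.

down an augmented fifth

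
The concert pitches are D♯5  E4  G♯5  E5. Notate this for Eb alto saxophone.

The Eb alto saxophone sounds a major sixth below written, so the written part must be a major sixth above concert — transpose each note up.
D#5 → B#5
E4 → C#5
G#5 → E#6
E5 → C#6

B#5 C#5 E#6 C#6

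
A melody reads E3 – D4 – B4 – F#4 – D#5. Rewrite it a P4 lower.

E3 → B2
D4 → A3
B4 → F#4
F#4 → C#4
D#5 → A#4

B2 A3 F#4 C#4 A#4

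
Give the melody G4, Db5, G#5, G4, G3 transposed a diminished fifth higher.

Db5 Abb5 D6 Db5 Db4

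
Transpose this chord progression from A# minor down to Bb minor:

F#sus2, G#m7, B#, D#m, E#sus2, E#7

A# minor down to Bb minor is an augmented seventh; each chord root moves by that interval while the quality stays the same.
F#sus2: root F# down an augmented seventh → Gb, giving Gbsus2.
G#m7: root G# down an augmented seventh → Ab, giving Abm7.
B#: root B# down an augmented seventh → C, giving C.
D#m: root D# down an augmented seventh → Eb, giving Ebm.
E#sus2: root E# down an augmented seventh → F, giving Fsus2.
E#7: root E# down an augmented seventh → F, giving F7.

Gbsus2 Abm7 C Ebm Fsus2 F7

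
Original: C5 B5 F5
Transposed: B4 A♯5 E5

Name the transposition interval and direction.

down a minor second

From C5 to B4 is 2 letter names — a second of some quality.
B4 to C5 is 1 semitone, which makes it a minor second; the second version is lower, so the direction is down.
Checking another pair — F5 → E5 — gives the same interval.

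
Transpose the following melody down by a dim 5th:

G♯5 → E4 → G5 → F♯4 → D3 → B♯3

G#5 to C##5
E4 to A#3
G5 to C#5
F#4 to B#3
D3 to G#2
B#3 to E##3

C##5 A#3 C#5 B#3 G#2 E##3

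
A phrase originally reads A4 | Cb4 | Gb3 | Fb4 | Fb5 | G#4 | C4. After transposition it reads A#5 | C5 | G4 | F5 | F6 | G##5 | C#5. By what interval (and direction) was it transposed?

up an augmented octave

Take the first pair: A4 → A#5. A to A spans 8 letter names, so the interval is some kind of octave.
A4 to A#5 is 13 semitones, which makes it an augmented octave; the second version is higher, so the direction is up.
Checking another pair — C4 → C#5 — gives the same interval.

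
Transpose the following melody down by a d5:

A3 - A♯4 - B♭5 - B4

D#3 D##4 E5 E#4

A3 → D#3
A#4 → D##4
Bb5 → E5
B4 → E#4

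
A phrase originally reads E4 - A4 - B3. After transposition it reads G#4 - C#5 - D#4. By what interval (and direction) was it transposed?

up a major third

Take the first pair: E4 → G#4. E to G spans 3 letter names, so the interval is some kind of third.
E4 to G#4 is 4 semitones, which makes it a major third; the second version is higher, so the direction is up.
Checking another pair — B3 → D#4 — gives the same interval.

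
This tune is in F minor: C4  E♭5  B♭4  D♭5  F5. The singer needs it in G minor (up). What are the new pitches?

From F up to G is a major second; apply that to each pitch.
C4 → D4
Eb5 → F5
Bb4 → C5
Db5 → Eb5
F5 → G5

D4 F5 C5 Eb5 G5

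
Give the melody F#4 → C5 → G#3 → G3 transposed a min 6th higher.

D5 Ab5 E4 Eb4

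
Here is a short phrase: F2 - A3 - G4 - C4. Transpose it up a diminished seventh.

F2: a seventh up reaches E, and 9 semitones makes it Ebb3.
A diminished seventh up from A3 gives Gb4.
G4: a seventh up reaches F, and 9 semitones makes it Fb5.
C4 up a diminished seventh is Bbb4.

Ebb3 Gb4 Fb5 Bbb4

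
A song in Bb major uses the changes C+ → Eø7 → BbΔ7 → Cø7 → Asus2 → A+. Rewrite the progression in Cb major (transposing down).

Bb major down to Cb major is a major seventh; each chord root moves by that interval while the quality stays the same.
C+: root C down a major seventh → Db, giving Db+.
Eø7: root E down a major seventh → F, giving Fø7.
BbΔ7: root Bb down a major seventh → Cb, giving CbΔ7.
Cø7: root C down a major seventh → Db, giving Dbø7.
Asus2: root A down a major seventh → Bb, giving Bbsus2.
A+: root A down a major seventh → Bb, giving Bb+.

Db+ Fø7 CbΔ7 Dbø7 Bbsus2 Bb+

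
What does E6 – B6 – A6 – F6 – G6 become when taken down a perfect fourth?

E6 → B5
B6 → F#6
A6 → E6
F6 → C6
G6 → D6

B5 F#6 E6 C6 D6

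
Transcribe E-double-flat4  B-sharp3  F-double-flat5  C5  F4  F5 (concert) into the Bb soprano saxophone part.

Fb4 C##4 Gbb5 D5 G4 G5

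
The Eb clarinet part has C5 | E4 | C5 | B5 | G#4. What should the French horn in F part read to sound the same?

Bb5 D5 Bb5 A6 F#5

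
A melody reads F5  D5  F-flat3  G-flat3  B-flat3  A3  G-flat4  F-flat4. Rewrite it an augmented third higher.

F5 up an augmented third is A#5.
D5: a third up reaches F, and 5 semitones makes it F##5.
Fb3: a third up reaches A, and 5 semitones makes it A3.
Gb3: a third up reaches B, and 5 semitones makes it B3.
Bb3 up an augmented third is D#4.
An augmented third up from A3 gives C##4.
Gb4 up an augmented third is B4.
An augmented third up from Fb4 gives A4.

A#5 F##5 A3 B3 D#4 C##4 B4 A4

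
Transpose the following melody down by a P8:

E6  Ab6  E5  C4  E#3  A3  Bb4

E6: an octave down reaches E, and 12 semitones makes it E5.
Ab6 down a perfect octave is Ab5.
A perfect octave down from E5 gives E4.
C4: an octave down reaches C, and 12 semitones makes it C3.
E#3 down a perfect octave is E#2.
A3: an octave down reaches A, and 12 semitones makes it A2.
A perfect octave down from Bb4 gives Bb3.

E5 Ab5 E4 C3 E#2 A2 Bb3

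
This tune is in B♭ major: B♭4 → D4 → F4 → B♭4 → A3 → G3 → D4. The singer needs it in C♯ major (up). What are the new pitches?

C#5 E#4 G#4 C#5 B#3 A#3 E#4

B♭ major to C♯ major up is an augmented second, so every note moves up by that interval.
Bb4 -> C#5
D4 -> E#4
F4 -> G#4
Bb4 -> C#5
A3 -> B#3
G3 -> A#3
D4 -> E#4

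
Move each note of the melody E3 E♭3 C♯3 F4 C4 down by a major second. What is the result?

E3 down a major second is D3.
A major second down from Eb3 gives Db3.
C#3: a second down reaches B, and 2 semitones makes it B2.
F4: a second down reaches E, and 2 semitones makes it Eb4.
A major second down from C4 gives Bb3.

D3 Db3 B2 Eb4 Bb3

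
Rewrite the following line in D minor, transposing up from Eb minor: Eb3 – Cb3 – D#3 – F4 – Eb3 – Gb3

Eb minor to D minor up is a major seventh, so every note moves up by that interval.
Eb3 gives D4
Cb3 gives Bb3
D#3 gives C##4
F4 gives E5
Eb3 gives D4
Gb3 gives F4

D4 Bb3 C##4 E5 D4 F4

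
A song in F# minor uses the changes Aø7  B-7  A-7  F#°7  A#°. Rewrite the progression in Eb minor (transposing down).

Gbø7 Ab-7 Gb-7 Eb°7 G°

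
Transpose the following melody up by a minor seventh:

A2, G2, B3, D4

A2 -> G3
G2 -> F3
B3 -> A4
D4 -> C5

G3 F3 A4 C5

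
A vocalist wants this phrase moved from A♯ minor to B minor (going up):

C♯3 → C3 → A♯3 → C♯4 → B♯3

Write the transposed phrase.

D3 Db3 B3 D4 C#4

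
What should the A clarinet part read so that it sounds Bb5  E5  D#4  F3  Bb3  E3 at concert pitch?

The A clarinet sounds a minor third below written, so the written part must be a minor third above concert — transpose each note up.
Bb5 to Db6
E5 to G5
D#4 to F#4
F3 to Ab3
Bb3 to Db4
E3 to G3

Db6 G5 F#4 Ab3 Db4 G3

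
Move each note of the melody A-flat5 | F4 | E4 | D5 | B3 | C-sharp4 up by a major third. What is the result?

C6 A4 G#4 F#5 D#4 E#4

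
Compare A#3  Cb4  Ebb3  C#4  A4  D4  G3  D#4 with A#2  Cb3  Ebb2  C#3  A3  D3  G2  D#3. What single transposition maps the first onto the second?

From A#3 to A#2 is 8 letter names — an octave of some quality.
A#2 to A#3 is 12 semitones, which makes it a perfect octave; the second version is lower, so the direction is down.
Checking another pair — D#4 → D#3 — gives the same interval.

down a perfect octave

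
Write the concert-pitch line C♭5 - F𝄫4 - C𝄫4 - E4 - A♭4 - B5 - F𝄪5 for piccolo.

Written C4 sounds as C5 on the piccolo, so concert pitches are written a perfect octave down.
Cb5 -> Cb4
Fbb4 -> Fbb3
Cbb4 -> Cbb3
E4 -> E3
Ab4 -> Ab3
B5 -> B4
F##5 -> F##4

Cb4 Fbb3 Cbb3 E3 Ab3 B4 F##4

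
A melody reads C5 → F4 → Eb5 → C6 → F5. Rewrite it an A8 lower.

C5 becomes Cb4
F4 becomes Fb3
Eb5 becomes Ebb4
C6 becomes Cb5
F5 becomes Fb4

Cb4 Fb3 Ebb4 Cb5 Fb4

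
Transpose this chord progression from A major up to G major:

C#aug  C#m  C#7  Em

A major up to G major is a minor seventh; each chord root moves by that interval while the quality stays the same.
C#aug: root C# up a minor seventh → B, giving Baug.
C#m: root C# up a minor seventh → B, giving Bm.
C#7: root C# up a minor seventh → B, giving B7.
Em: root E up a minor seventh → D, giving Dm.

Baug Bm B7 Dm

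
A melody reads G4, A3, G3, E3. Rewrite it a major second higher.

G4 up a major second is A4.
A major second up from A3 gives B3.
G3: a second up reaches A, and 2 semitones makes it A3.
E3 up a major second is F#3.

A4 B3 A3 F#3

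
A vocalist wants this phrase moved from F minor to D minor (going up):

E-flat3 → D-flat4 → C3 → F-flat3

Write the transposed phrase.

C4 Bb4 A3 Db4

F minor to D minor up is a major sixth, so every note moves up by that interval.
Eb3 becomes C4
Db4 becomes Bb4
C3 becomes A3
Fb3 becomes Db4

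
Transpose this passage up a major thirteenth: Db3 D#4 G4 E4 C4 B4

Bb4 B#5 E6 C#6 A5 G#6

Db3 -> Bb4
D#4 -> B#5
G4 -> E6
E4 -> C#6
C4 -> A5
B4 -> G#6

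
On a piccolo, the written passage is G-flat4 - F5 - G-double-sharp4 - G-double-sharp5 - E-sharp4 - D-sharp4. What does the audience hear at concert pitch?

Gb5 F6 G##5 G##6 E#5 D#5

Written C4 on the piccolo sounds as C5, a perfect octave higher; apply that shift to every note.
Gb4 becomes Gb5
F5 becomes F6
G##4 becomes G##5
G##5 becomes G##6
E#4 becomes E#5
D#4 becomes D#5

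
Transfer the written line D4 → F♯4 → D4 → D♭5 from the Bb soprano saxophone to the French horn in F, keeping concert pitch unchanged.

G4 B4 G4 Gb5

First find concert pitch: the Bb soprano saxophone sounds a major second below written, so D4 F♯4 D4 D♭5 sounds C4 E4 C4 Cb5.
Then write for French horn in F: it sounds a perfect fifth below written, so the part must be a perfect fifth above concert.
C4 → G4
E4 → B4
C4 → G4
Cb5 → Gb5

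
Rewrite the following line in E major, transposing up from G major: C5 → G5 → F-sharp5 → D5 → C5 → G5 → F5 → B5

A5 E6 D#6 B5 A5 E6 D6 G#6

G major to E major up is a major sixth, so every note moves up by that interval.
C5 becomes A5
G5 becomes E6
F#5 becomes D#6
D5 becomes B5
C5 becomes A5
G5 becomes E6
F5 becomes D6
B5 becomes G#6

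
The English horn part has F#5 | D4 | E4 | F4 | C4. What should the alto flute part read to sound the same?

E5 C4 D4 Eb4 Bb3

First find concert pitch: the English horn sounds a perfect fifth below written, so F#5 D4 E4 F4 C4 sounds B4 G3 A3 Bb3 F3.
Then write for alto flute: it sounds a perfect fourth below written, so the part must be a perfect fourth above concert.
B4 → E5
G3 → C4
A3 → D4
Bb3 → Eb4
F3 → Bb3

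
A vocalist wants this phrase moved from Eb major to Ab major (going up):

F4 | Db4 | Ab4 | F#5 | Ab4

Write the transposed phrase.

Bb4 Gb4 Db5 B5 Db5

From Eb up to Ab is a perfect fourth; apply that to each pitch.
F4 becomes Bb4
Db4 becomes Gb4
Ab4 becomes Db5
F#5 becomes B5
Ab4 becomes Db5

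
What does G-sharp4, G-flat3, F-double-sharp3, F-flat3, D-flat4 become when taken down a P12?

C#3 Cb2 B#1 Bbb1 Gb2

A perfect twelfth down from G#4 gives C#3.
Gb3: a twelfth down reaches C, and 19 semitones makes it Cb2.
F##3: a twelfth down reaches B, and 19 semitones makes it B#1.
A perfect twelfth down from Fb3 gives Bbb1.
A perfect twelfth down from Db4 gives Gb2.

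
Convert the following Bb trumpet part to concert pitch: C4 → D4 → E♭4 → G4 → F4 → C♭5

Written C4 on the Bb trumpet sounds as Bb3, a major second lower; apply that shift to every note.
C4 -> Bb3
D4 -> C4
Eb4 -> Db4
G4 -> F4
F4 -> Eb4
Cb5 -> Bbb4

Bb3 C4 Db4 F4 Eb4 Bbb4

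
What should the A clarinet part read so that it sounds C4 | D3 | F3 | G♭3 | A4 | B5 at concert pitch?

Eb4 F3 Ab3 Bbb3 C5 D6

The A clarinet sounds a minor third below written, so the written part must be a minor third above concert — transpose each note up.
C4 → Eb4
D3 → F3
F3 → Ab3
Gb3 → Bbb3
A4 → C5
B5 → D6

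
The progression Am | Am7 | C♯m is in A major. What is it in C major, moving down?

Cm Cm7 Em

A major down to C major is a major sixth; each chord root moves by that interval while the quality stays the same.
Am: root A down a major sixth → C, giving Cm.
Am7: root A down a major sixth → C, giving Cm7.
C♯m: root C♯ down a major sixth → E, giving Em.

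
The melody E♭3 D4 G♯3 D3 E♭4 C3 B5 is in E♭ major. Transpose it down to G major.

E♭ major to G major down is a minor sixth, so every note moves down by that interval.
Eb3 -> G2
D4 -> F#3
G#3 -> B#2
D3 -> F#2
Eb4 -> G3
C3 -> E2
B5 -> D#5

G2 F#3 B#2 F#2 G3 E2 D#5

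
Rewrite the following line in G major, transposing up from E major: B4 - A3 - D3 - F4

D5 C4 F3 Ab4

From E up to G is a minor third; apply that to each pitch.
B4 gives D5
A3 gives C4
D3 gives F3
F4 gives Ab4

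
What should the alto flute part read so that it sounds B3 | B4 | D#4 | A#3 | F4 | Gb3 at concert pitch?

E4 E5 G#4 D#4 Bb4 Cb4

The alto flute sounds a perfect fourth below written, so the written part must be a perfect fourth above concert — transpose each note up.
B3 becomes E4
B4 becomes E5
D#4 becomes G#4
A#3 becomes D#4
F4 becomes Bb4
Gb3 becomes Cb4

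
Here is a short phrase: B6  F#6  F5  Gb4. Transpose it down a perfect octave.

B5 F#5 F4 Gb3

A perfect octave down from B6 gives B5.
A perfect octave down from F#6 gives F#5.
F5 down a perfect octave is F4.
Gb4 down a perfect octave is Gb3.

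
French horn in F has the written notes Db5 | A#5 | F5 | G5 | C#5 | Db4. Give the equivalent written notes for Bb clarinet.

Ab4 E#5 C5 D5 G#4 Ab3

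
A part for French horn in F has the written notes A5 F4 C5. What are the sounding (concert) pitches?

D5 Bb3 F4

The French horn in F sounds a perfect fifth below written, so transpose each written note down a perfect fifth.
A5 to D5
F4 to Bb3
C5 to F4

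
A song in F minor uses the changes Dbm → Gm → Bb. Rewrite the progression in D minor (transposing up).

Bbm Em G

F minor up to D minor is a major sixth; each chord root moves by that interval while the quality stays the same.
Dbm: root Db up a major sixth → Bb, giving Bbm.
Gm: root G up a major sixth → E, giving Em.
Bb: root Bb up a major sixth → G, giving G.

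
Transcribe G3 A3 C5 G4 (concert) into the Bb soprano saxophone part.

A3 B3 D5 A4

The Bb soprano saxophone sounds a major second below written, so the written part must be a major second above concert — transpose each note up.
G3 to A3
A3 to B3
C5 to D5
G4 to A4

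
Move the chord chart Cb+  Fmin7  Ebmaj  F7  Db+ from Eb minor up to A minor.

F+ Bmin7 Amaj B7 G+

Eb minor up to A minor is an augmented fourth; each chord root moves by that interval while the quality stays the same.
Cb+: root Cb up an augmented fourth → F, giving F+.
Fmin7: root F up an augmented fourth → B, giving Bmin7.
Ebmaj: root Eb up an augmented fourth → A, giving Amaj.
F7: root F up an augmented fourth → B, giving B7.
Db+: root Db up an augmented fourth → G, giving G+.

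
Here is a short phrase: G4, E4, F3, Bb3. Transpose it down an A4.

Db4 Bb3 Cb3 Fb3

An augmented fourth down from G4 gives Db4.
E4: a fourth down reaches B, and 6 semitones makes it Bb3.
F3 down an augmented fourth is Cb3.
An augmented fourth down from Bb3 gives Fb3.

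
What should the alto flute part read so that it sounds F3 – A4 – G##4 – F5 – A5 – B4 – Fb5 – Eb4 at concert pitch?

Written C4 sounds as G3 on the alto flute, so concert pitches are written a perfect fourth up.
F3 to Bb3
A4 to D5
G##4 to C##5
F5 to Bb5
A5 to D6
B4 to E5
Fb5 to Bbb5
Eb4 to Ab4

Bb3 D5 C##5 Bb5 D6 E5 Bbb5 Ab4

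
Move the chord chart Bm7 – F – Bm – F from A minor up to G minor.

Am7 Eb Am Eb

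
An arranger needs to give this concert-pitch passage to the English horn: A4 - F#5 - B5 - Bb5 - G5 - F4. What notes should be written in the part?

Written C4 sounds as F3 on the English horn, so concert pitches are written a perfect fifth up.
A4 to E5
F#5 to C#6
B5 to F#6
Bb5 to F6
G5 to D6
F4 to C5

E5 C#6 F#6 F6 D6 C5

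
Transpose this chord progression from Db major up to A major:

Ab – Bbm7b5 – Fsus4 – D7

E F#m7b5 C#sus4 A#7

Db major up to A major is an augmented fifth; each chord root moves by that interval while the quality stays the same.
Ab: root Ab up an augmented fifth → E, giving E.
Bbm7b5: root Bb up an augmented fifth → F#, giving F#m7b5.
Fsus4: root F up an augmented fifth → C#, giving C#sus4.
D7: root D up an augmented fifth → A#, giving A#7.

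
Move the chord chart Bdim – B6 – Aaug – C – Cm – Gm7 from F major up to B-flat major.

Edim E6 Daug F Fm Cm7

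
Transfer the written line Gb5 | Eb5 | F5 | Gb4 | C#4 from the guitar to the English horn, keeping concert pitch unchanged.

Db5 Bb4 C5 Db4 G#3

First find concert pitch: the guitar sounds a perfect octave below written, so Gb5 Eb5 F5 Gb4 C#4 sounds Gb4 Eb4 F4 Gb3 C#3.
Then write for English horn: it sounds a perfect fifth below written, so the part must be a perfect fifth above concert.
Gb4 → Db5
Eb4 → Bb4
F4 → C5
Gb3 → Db4
C#3 → G#3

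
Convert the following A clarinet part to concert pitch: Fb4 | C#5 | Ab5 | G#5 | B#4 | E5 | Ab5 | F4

The A clarinet sounds a minor third below written, so transpose each written note down a minor third.
Fb4 to Db4
C#5 to A#4
Ab5 to F5
G#5 to E#5
B#4 to G##4
E5 to C#5
Ab5 to F5
F4 to D4

Db4 A#4 F5 E#5 G##4 C#5 F5 D4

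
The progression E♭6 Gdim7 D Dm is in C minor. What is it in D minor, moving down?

F6 Adim7 E Em

C minor down to D minor is a minor seventh; each chord root moves by that interval while the quality stays the same.
E♭6: root E♭ down a minor seventh → F, giving F6.
Gdim7: root G down a minor seventh → A, giving Adim7.
D: root D down a minor seventh → E, giving E.
Dm: root D down a minor seventh → E, giving Em.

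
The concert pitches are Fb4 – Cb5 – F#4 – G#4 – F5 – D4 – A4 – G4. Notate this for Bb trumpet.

Gb4 Db5 G#4 A#4 G5 E4 B4 A4

The Bb trumpet sounds a major second below written, so the written part must be a major second above concert — transpose each note up.
Fb4 → Gb4
Cb5 → Db5
F#4 → G#4
G#4 → A#4
F5 → G5
D4 → E4
A4 → B4
G4 → A4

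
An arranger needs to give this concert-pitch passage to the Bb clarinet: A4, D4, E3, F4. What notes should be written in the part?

B4 E4 F#3 G4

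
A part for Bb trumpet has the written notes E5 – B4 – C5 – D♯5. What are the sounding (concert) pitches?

The Bb trumpet sounds a major second below written, so transpose each written note down a major second.
E5 -> D5
B4 -> A4
C5 -> Bb4
D#5 -> C#5

D5 A4 Bb4 C#5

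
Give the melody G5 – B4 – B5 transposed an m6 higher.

G5 up a minor sixth is Eb6.
A minor sixth up from B4 gives G5.
A minor sixth up from B5 gives G6.

Eb6 G5 G6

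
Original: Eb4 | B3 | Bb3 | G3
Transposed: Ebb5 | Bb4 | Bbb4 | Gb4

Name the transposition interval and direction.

up a diminished octave

Take the first pair: Eb4 → Ebb5. E to E spans 8 letter names, so the interval is some kind of octave.
Eb4 to Ebb5 is 11 semitones, which makes it a diminished octave; the second version is higher, so the direction is up.
Checking another pair — G3 → Gb4 — gives the same interval.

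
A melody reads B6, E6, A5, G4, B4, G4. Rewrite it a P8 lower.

B5 E5 A4 G3 B3 G3

B6 → B5
E6 → E5
A5 → A4
G4 → G3
B4 → B3
G4 → G3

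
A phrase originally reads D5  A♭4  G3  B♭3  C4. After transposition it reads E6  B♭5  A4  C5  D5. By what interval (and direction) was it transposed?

Take the first pair: D5 → E6. D to E spans 9 letter names, so the interval is some kind of ninth.
D5 to E6 is 14 semitones, which makes it a major ninth; the second version is higher, so the direction is up.
Checking another pair — C4 → D5 — gives the same interval.

up a major ninth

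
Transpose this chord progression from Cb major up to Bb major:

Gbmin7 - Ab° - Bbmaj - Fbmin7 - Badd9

Cb major up to Bb major is a major seventh; each chord root moves by that interval while the quality stays the same.
Gbmin7: root Gb up a major seventh → F, giving Fmin7.
Ab°: root Ab up a major seventh → G, giving G°.
Bbmaj: root Bb up a major seventh → A, giving Amaj.
Fbmin7: root Fb up a major seventh → Eb, giving Ebmin7.
Badd9: root B up a major seventh → A#, giving A#add9.

Fmin7 G° Amaj Ebmin7 A#add9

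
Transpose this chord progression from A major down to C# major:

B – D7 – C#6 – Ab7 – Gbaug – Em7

A major down to C# major is a minor sixth; each chord root moves by that interval while the quality stays the same.
B: root B down a minor sixth → D#, giving D#.
D7: root D down a minor sixth → F#, giving F#7.
C#6: root C# down a minor sixth → E#, giving E#6.
Ab7: root Ab down a minor sixth → C, giving C7.
Gbaug: root Gb down a minor sixth → Bb, giving Bbaug.
Em7: root E down a minor sixth → G#, giving G#m7.

D# F#7 E#6 C7 Bbaug G#m7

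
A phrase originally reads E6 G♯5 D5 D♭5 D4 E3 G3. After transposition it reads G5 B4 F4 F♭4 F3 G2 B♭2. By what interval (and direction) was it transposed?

down a major sixth

Take the first pair: E6 → G5. E to G spans 6 letter names, so the interval is some kind of sixth.
G5 to E6 is 9 semitones, which makes it a major sixth; the second version is lower, so the direction is down.
Checking another pair — G3 → Bb2 — gives the same interval.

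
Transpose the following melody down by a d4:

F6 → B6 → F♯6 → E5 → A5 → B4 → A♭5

F6: a fourth down reaches C, and 4 semitones makes it C#6.
A diminished fourth down from B6 gives F##6.
A diminished fourth down from F#6 gives C##6.
E5: a fourth down reaches B, and 4 semitones makes it B#4.
A5: a fourth down reaches E, and 4 semitones makes it E#5.
B4 down a diminished fourth is F##4.
Ab5: a fourth down reaches E, and 4 semitones makes it E5.

C#6 F##6 C##6 B#4 E#5 F##4 E5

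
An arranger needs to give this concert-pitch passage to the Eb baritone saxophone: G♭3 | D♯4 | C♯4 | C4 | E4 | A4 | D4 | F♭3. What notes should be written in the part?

The Eb baritone saxophone sounds a major thirteenth below written, so the written part must be a major thirteenth above concert — transpose each note up.
Gb3 -> Eb5
D#4 -> B#5
C#4 -> A#5
C4 -> A5
E4 -> C#6
A4 -> F#6
D4 -> B5
Fb3 -> Db5

Eb5 B#5 A#5 A5 C#6 F#6 B5 Db5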